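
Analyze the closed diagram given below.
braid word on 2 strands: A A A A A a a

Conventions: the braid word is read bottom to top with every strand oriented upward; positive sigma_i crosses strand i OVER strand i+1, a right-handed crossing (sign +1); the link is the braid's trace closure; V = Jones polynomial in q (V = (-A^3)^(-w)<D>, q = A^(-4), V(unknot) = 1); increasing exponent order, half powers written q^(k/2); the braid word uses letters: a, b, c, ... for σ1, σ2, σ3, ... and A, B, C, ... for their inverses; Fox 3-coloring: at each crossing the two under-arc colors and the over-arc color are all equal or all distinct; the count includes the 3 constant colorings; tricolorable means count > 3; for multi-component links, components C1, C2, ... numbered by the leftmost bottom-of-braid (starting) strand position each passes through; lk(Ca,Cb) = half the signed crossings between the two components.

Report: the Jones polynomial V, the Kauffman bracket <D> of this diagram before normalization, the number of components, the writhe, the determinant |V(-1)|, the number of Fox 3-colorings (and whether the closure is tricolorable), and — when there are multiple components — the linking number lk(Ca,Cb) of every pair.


V = -q^-4 + q^-3 + q^-1
<D> = -A^-5 - A^3 + A^7 (w = -3)
1 component over 7 crossings, w = -3
9 Fox colorings among 3^7, |V(-1)| = 3: tricolorable
why: the span of V is 3, forcing >= 3 crossings in any diagram


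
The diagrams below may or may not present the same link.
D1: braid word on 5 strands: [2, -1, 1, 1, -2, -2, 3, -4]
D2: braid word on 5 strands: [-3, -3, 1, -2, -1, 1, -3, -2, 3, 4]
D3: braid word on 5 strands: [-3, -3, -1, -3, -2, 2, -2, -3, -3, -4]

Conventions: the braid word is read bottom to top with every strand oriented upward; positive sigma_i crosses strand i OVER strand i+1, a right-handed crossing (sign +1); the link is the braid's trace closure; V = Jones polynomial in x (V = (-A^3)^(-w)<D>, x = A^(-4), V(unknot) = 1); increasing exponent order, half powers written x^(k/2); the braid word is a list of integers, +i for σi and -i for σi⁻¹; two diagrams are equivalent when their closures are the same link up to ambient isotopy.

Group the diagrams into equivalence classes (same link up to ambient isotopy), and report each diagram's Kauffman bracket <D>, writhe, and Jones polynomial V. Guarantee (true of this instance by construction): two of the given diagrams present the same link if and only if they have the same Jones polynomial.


grouping into links: {D1} | {D2} | {D3}
V(D1) = 1  (w 0, c 8, <D> = 1)
V(D2) = -x^-4 + x^-3 + x^-1  [10 crossings, <D> = A^-2 + A^6 - A^10, w = -2]
D3 (bracket A^-16 + A^-8 - A^-4 + 1 - A^4; 10 crossings at w = -8): V = -x^-7 + x^-6 - x^-5 + x^-4 + x^-2
why: 3 values of V(x) split the 3 diagrams


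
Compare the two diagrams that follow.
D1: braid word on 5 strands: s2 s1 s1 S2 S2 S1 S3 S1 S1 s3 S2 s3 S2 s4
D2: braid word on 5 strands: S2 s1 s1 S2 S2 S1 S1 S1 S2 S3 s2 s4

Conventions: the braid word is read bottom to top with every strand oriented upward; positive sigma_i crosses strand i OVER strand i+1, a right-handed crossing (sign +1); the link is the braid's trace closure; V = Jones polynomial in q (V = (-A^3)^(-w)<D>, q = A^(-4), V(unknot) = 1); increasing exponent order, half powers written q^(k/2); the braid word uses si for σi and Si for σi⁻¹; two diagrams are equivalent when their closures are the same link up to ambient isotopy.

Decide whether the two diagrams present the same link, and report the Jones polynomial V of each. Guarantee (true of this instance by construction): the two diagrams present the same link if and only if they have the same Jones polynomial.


same link: yes
V(D1) = q^-7 - 2q^-6 + 2q^-5 - 3q^-4 + 3q^-3 - 2q^-2 + 2q^-1  [14 crossings, <D> = 2A^-2 - 2A^2 + 3A^6 - 3A^10 + 2A^14 - 2A^18 + A^22, w = -2]
V(D2) = q^-7 - 2q^-6 + 2q^-5 - 3q^-4 + 3q^-3 - 2q^-2 + 2q^-1  [12 crossings, <D> = 2A^-8 - 2A^-4 + 3 - 3A^4 + 2A^8 - 2A^12 + A^16, w = -4]
insight: one V(q) for all 2 diagrams — one class (guaranteed)


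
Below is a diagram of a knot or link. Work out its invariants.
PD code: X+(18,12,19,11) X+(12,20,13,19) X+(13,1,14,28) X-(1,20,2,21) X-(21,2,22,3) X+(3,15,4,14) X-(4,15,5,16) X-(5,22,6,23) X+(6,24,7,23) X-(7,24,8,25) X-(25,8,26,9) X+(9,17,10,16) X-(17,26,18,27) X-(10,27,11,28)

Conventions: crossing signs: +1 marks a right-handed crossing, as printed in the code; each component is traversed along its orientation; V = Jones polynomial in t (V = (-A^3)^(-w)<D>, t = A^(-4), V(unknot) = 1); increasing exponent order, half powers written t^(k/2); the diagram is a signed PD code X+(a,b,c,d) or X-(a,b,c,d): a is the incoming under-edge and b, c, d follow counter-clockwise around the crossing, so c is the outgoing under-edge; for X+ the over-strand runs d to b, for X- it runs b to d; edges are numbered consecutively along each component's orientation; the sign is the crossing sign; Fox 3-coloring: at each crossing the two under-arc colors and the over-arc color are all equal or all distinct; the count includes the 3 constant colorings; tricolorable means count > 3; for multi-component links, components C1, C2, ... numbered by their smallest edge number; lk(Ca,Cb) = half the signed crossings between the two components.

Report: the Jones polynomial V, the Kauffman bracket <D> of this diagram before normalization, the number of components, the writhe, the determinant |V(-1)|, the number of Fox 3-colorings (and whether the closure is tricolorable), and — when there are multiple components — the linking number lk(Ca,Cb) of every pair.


Jones polynomial: V(t) = -t^-6 + t^-5 - 2t^-4 + 3t^-3 - 2t^-2 + 3t^-1 - 1 + t - t^2
<D> = -A^-14 + A^-10 - A^-6 + 3A^-2 - 2A^2 + 3A^6 - 2A^10 + A^14 - A^18; writhe -2
components 1, writhe -2 (14 crossings)
3-colorings: 9 of 3^14, det 15 — tricolorable
note: |V(-1)| = 15: so tricolorable, since 3 divides 15


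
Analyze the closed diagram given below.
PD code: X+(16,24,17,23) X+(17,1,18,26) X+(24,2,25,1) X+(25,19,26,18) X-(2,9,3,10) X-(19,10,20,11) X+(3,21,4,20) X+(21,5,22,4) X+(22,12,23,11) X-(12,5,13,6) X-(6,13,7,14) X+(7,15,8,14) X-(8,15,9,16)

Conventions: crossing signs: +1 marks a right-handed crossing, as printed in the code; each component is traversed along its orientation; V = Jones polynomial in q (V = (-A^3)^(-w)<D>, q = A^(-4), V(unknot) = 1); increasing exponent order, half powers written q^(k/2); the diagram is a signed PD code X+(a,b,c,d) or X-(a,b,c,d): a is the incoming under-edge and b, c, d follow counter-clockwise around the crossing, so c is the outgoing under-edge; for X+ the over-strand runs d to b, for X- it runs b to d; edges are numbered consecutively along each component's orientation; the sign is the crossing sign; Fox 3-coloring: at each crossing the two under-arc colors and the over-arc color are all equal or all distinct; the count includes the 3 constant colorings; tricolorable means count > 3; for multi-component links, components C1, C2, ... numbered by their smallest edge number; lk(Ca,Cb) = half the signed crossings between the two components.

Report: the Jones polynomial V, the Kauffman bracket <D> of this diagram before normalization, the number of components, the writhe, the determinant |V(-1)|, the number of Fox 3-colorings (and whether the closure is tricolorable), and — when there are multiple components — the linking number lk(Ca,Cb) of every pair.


Jones polynomial: V(q) = -q^-2 + q^-1 - 1 + 3q - 2q^2 + 3q^3 - 2q^4 + q^5 - q^6
<D> = A^-15 - A^-11 + 2A^-7 - 3A^-3 + 2A - 3A^5 + A^9 - A^13 + A^17; writhe +3
components 1, writhe +3 (13 crossings)
3-colorings: 9 of 3^13, det 15 — tricolorable
note: w = +3 shifts under R1 moves; the (-A^3)^(-3) factor cancels that in V


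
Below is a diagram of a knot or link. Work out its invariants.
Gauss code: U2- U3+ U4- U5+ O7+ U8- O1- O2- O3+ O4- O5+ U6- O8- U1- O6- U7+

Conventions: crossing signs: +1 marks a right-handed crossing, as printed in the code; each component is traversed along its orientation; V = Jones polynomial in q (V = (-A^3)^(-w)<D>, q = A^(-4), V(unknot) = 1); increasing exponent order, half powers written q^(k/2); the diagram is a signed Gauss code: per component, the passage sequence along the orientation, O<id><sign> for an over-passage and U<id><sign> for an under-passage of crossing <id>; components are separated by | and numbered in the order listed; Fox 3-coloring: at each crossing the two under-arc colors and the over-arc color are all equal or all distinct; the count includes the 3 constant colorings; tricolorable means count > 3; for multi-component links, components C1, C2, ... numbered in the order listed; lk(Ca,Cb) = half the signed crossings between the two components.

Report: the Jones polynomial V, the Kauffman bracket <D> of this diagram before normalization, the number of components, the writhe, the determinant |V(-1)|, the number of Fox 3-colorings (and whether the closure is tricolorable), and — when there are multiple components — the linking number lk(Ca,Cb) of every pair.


Jones polynomial: V(q) = -q^-4 + q^-3 + q^-1
<D> = A^-2 + A^6 - A^10; writhe -2
components 1, writhe -2 (8 crossings)
3-colorings: 9 of 3^8, det 3 — tricolorable
note: w = -2 (over 8 crossings) is diagram-only; (-A^3)^(2) removes it from V


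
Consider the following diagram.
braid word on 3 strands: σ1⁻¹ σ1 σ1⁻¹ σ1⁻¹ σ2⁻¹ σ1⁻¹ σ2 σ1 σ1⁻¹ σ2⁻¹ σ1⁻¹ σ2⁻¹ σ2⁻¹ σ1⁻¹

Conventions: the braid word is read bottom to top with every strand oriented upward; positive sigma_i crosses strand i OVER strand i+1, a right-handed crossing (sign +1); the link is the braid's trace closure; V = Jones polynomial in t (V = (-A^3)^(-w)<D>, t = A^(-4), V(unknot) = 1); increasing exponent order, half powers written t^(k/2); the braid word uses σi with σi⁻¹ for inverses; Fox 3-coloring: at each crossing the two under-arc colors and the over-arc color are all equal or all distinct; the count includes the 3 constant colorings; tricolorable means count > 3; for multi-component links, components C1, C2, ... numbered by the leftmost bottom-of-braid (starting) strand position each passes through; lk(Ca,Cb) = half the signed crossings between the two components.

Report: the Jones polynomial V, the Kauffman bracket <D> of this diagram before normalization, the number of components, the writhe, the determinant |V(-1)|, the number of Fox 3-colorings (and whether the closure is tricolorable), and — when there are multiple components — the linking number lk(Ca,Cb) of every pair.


V = -t^-8 + t^-5 + t^-3
<D> = A^-12 + A^-4 - A^8 (w = -8)
1 component over 14 crossings, w = -8
9 Fox colorings among 3^14, |V(-1)| = 3: tricolorable
why: the span of V is 5, forcing >= 5 crossings in any diagram


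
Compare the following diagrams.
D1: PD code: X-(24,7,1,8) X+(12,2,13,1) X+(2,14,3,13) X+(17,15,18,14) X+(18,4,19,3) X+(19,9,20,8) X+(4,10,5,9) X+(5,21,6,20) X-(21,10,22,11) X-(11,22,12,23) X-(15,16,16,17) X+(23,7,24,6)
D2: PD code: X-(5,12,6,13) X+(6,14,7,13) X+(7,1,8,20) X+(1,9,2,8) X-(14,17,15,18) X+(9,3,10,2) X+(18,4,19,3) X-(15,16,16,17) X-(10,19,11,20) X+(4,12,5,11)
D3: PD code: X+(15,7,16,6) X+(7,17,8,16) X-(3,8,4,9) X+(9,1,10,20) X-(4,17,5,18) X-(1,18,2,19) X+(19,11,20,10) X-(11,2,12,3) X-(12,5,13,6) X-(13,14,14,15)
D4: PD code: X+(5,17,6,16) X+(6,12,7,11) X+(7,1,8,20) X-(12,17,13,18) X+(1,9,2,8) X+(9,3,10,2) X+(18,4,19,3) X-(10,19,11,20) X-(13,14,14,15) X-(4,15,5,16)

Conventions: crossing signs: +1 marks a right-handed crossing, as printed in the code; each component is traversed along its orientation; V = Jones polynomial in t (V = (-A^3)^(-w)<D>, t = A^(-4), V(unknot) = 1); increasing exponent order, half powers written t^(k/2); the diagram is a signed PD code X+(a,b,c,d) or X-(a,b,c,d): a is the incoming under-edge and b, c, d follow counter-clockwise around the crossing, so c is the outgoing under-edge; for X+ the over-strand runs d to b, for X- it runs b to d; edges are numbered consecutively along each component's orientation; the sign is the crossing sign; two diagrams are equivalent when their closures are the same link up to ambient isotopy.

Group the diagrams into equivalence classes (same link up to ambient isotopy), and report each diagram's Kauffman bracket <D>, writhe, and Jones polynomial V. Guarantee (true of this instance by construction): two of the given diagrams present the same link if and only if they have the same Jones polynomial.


classes: {D1} | {D3} | {D2, D4}
V(D1) = t + t^3 - t^4  [12 crossings, <D> = -A^-4 + 1 + A^8, w = +4]
D2 (bracket -A^-18 + A^-14 - A^-10 + 2A^-6 - A^-2 + A^2; 10 crossings at w = +2): V = t - t^2 + 2t^3 - t^4 + t^5 - t^6
V(D3) = t^-2 - t^-1 + 1 - t + t^2  (w -2, c 10, <D> = A^-14 - A^-10 + A^-6 - A^-2 + A^2)
V(D4) = t - t^2 + 2t^3 - t^4 + t^5 - t^6  [10 crossings, <D> = -A^-18 + A^-14 - A^-10 + 2A^-6 - A^-2 + A^2, w = +2]
note: comparing 4 Jones polynomials yields 3 groups


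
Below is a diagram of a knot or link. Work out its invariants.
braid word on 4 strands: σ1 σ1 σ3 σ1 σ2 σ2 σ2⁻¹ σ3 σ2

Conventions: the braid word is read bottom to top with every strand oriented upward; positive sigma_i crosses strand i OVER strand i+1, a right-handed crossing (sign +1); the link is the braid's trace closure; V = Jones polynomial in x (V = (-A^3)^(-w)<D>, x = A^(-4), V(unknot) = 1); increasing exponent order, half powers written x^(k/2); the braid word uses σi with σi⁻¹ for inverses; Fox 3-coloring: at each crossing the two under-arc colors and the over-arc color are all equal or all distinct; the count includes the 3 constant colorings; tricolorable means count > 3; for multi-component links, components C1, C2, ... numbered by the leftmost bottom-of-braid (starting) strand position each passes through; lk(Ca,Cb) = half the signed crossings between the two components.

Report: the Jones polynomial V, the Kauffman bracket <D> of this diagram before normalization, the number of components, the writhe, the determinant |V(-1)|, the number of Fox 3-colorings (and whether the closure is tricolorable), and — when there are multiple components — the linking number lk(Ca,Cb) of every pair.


V = x^2 + 2x^4 - 2x^5 + x^6 - 2x^7 + x^8
<D> = -A^-11 + 2A^-7 - A^-3 + 2A - 2A^5 - A^13 (w = +7)
1 component over 9 crossings, w = +7
27 Fox colorings among 3^9, |V(-1)| = 9: tricolorable
why: free reduction leaves σ1 σ1 σ3 σ1 σ2 σ3 σ2 of the original 9 letters


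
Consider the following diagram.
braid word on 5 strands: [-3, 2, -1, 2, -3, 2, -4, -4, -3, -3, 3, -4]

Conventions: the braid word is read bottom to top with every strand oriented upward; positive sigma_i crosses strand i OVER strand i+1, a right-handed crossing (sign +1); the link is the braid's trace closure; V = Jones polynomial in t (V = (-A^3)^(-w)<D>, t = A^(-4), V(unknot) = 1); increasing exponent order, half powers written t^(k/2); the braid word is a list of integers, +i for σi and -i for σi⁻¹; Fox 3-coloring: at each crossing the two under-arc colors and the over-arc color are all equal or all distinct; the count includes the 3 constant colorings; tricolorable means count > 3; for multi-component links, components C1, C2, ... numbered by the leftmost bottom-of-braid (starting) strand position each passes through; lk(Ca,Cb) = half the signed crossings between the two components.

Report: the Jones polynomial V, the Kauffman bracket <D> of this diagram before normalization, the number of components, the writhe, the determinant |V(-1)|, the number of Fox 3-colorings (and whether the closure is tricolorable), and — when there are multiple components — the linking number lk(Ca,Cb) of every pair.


V = -t^-6 + 2t^-5 - 3t^-4 + 4t^-3 - 4t^-2 + 4t^-1 - 2 + 2t - t^2
<D> = -A^-20 + 2A^-16 - 2A^-12 + 4A^-8 - 4A^-4 + 4 - 3A^4 + 2A^8 - A^12 (w = -4)
1 component over 12 crossings, w = -4
3 Fox colorings among 3^12, |V(-1)| = 23: not tricolorable
why: w = -4 shifts under R1 moves; the (-A^3)^(4) factor cancels that in V


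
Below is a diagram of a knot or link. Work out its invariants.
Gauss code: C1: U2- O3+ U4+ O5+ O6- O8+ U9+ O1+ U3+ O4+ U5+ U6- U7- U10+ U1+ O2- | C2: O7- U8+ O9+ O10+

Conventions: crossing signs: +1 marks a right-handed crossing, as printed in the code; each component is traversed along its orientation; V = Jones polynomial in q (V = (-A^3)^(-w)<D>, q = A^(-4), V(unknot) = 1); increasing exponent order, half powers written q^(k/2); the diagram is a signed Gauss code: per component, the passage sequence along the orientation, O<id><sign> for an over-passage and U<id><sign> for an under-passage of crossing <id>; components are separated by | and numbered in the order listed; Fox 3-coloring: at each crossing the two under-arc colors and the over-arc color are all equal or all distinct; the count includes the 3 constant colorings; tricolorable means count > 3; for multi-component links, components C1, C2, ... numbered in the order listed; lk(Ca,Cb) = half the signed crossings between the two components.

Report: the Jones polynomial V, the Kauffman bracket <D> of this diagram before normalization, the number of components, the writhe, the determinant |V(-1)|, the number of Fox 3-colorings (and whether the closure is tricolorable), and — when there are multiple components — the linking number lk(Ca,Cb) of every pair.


V = -q^(3/2) - 2q^(7/2) + q^(9/2) - q^(11/2) + q^(13/2)
<D> = A^-14 - A^-10 + A^-6 - 2A^-2 - A^6 (w = +4)
2 components over 10 crossings, w = +4
lk(C1,C2): +1
9 Fox colorings among 3^10, |V(-1)| = 6: tricolorable
why: w = +4 shifts under R1 moves; the (-A^3)^(-4) factor cancels that in V


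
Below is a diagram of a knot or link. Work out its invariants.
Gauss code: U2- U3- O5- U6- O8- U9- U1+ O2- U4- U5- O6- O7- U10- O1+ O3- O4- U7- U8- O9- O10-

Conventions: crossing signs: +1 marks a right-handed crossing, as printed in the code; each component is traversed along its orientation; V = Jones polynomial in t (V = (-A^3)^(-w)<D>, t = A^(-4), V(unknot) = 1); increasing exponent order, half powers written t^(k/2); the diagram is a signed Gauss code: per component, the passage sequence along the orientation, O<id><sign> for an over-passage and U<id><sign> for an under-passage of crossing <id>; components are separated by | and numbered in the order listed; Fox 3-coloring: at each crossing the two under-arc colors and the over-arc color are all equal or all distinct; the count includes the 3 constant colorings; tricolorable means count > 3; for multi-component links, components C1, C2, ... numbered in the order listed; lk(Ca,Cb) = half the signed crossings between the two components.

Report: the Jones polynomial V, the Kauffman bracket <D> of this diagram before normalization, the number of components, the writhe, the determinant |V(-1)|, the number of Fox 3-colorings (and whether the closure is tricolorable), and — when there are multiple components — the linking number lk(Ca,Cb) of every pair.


Jones polynomial: V(t) = -t^-8 + t^-5 + t^-3
<D> = A^-12 + A^-4 - A^8; writhe -8
components 1, writhe -8 (10 crossings)
3-colorings: 9 of 3^10, det 3 — tricolorable
note: w = -8 (over 10 crossings) is diagram-only; (-A^3)^(8) removes it from V


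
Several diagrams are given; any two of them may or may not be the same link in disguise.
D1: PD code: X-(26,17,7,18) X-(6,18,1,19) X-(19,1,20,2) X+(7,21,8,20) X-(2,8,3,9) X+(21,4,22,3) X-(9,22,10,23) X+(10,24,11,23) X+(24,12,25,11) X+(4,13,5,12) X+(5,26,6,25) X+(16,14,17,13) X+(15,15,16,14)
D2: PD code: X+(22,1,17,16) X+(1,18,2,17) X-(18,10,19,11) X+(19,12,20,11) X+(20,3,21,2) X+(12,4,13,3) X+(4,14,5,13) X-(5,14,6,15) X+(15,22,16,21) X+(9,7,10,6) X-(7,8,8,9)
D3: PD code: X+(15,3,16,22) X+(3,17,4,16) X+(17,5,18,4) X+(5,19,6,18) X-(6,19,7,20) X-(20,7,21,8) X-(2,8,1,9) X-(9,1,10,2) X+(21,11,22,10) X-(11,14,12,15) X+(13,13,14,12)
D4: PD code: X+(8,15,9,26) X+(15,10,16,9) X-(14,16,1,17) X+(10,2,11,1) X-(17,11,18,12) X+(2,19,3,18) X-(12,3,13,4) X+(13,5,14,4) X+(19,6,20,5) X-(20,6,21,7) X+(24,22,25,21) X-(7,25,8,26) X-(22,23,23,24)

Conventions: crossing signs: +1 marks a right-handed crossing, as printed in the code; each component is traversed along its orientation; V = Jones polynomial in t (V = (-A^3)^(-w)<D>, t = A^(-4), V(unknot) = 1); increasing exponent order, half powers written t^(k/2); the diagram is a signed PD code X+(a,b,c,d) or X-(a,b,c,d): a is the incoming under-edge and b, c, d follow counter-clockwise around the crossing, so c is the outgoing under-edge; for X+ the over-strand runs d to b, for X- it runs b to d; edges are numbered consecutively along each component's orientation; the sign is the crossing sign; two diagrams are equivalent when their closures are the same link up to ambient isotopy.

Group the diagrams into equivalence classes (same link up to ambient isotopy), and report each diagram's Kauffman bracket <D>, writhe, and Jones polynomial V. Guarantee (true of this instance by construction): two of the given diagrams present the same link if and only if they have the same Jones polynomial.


classes: {D1, D4} | {D2} | {D3}
V(D1) = -t^(-3/2) + t^(-1/2) - 2t^(1/2) + t^(3/2) - 2t^(5/2) + t^(7/2)  [13 crossings, <D> = -A^-5 + 2A^-1 - A^3 + 2A^7 - A^11 + A^15, w = +3]
V(D2) = -t^(3/2) - t^(7/2) + t^(9/2) - t^(11/2)  [11 crossings, <D> = A^-7 - A^-3 + A + A^9, w = +5]
V(D3) = -t^(-3/2) - 2t^(1/2) + t^(3/2) - t^(5/2) + t^(7/2)  (w +1, c 11, <D> = -A^-11 + A^-7 - A^-3 + 2A + A^9)
D4 (bracket -A^-11 + 2A^-7 - A^-3 + 2A - A^5 + A^9; 13 crossings at w = +1): V = -t^(-3/2) + t^(-1/2) - 2t^(1/2) + t^(3/2) - 2t^(5/2) + t^(7/2)
insight: 3 classes among 4 diagrams; unequal V(t) rules out equality


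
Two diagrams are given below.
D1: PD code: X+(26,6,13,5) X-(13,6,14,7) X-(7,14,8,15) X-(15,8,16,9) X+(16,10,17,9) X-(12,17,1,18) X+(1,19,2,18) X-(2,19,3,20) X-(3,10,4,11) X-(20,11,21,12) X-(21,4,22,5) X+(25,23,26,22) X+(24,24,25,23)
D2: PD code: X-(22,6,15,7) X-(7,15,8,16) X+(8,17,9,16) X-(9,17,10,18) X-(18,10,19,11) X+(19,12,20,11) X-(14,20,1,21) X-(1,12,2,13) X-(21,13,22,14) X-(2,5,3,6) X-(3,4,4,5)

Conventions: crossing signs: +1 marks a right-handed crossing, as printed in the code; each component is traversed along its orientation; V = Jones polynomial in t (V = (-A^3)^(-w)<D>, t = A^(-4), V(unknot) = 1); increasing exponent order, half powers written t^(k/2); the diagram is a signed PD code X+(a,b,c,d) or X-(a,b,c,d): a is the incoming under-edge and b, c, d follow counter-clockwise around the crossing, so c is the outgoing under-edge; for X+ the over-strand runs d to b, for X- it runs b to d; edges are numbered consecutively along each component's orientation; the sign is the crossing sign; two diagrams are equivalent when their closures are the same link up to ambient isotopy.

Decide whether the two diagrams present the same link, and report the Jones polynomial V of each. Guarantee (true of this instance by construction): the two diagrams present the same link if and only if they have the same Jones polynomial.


equivalent: yes
V(D1) = -t^(-11/2) + t^(-9/2) - t^(-7/2) - t^(-3/2)  (w -3, c 13, <D> = A^-3 + A^5 - A^9 + A^13)
D2 (bracket A^-15 + A^-7 - A^-3 + A; 11 crossings at w = -7): V = -t^(-11/2) + t^(-9/2) - t^(-7/2) - t^(-3/2)
why: from 13 to 11 crossings by R-moves: one link, two diagrams


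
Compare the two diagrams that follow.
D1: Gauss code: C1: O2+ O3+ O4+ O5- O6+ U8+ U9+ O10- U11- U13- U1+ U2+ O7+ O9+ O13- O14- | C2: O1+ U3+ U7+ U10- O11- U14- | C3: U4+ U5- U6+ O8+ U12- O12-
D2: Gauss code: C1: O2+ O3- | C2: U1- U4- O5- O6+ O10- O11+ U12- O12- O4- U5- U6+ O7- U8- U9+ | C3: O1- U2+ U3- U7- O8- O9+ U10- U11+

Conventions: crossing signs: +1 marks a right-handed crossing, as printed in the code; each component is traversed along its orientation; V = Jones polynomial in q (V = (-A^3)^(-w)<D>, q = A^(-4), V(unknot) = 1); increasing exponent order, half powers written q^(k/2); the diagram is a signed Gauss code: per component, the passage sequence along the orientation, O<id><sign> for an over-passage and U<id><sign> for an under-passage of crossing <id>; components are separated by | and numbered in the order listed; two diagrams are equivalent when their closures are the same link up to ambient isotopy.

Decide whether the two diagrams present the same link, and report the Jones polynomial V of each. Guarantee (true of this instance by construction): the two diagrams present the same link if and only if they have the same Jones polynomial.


equivalent: no
V(D1) = 1 + q + q^2 + q^3  (w +2, c 14, <D> = A^-6 + A^-2 + A^2 + A^6)
V(D2) = q^-3 + q^-2 + q^-1 + 1  (w -4, c 12, <D> = A^-12 + A^-8 + A^-4 + 1)
why: comparing 2 Jones polynomials yields 2 groups


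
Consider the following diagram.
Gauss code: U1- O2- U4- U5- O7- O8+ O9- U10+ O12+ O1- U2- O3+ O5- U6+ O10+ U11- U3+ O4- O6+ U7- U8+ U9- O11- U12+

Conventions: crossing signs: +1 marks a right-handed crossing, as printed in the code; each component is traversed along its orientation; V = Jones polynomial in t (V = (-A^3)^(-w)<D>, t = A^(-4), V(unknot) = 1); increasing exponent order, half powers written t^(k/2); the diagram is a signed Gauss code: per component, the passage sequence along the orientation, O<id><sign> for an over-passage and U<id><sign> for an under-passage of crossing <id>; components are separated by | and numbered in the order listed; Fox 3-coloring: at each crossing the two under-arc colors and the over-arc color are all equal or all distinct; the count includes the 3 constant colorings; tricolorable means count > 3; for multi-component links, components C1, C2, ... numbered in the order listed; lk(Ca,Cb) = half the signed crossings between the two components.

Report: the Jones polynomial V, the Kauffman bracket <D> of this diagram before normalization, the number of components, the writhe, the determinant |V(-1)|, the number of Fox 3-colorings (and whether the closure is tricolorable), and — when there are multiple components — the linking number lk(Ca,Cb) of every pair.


V = -t^-5 + t^-4 - t^-3 + 2t^-2 - t^-1 + 2 - t
<D> = -A^-10 + 2A^-6 - A^-2 + 2A^2 - A^6 + A^10 - A^14 (w = -2)
1 component over 12 crossings, w = -2
9 Fox colorings among 3^12, |V(-1)| = 9: tricolorable
why: the span of V is 6, forcing >= 6 crossings in any diagram


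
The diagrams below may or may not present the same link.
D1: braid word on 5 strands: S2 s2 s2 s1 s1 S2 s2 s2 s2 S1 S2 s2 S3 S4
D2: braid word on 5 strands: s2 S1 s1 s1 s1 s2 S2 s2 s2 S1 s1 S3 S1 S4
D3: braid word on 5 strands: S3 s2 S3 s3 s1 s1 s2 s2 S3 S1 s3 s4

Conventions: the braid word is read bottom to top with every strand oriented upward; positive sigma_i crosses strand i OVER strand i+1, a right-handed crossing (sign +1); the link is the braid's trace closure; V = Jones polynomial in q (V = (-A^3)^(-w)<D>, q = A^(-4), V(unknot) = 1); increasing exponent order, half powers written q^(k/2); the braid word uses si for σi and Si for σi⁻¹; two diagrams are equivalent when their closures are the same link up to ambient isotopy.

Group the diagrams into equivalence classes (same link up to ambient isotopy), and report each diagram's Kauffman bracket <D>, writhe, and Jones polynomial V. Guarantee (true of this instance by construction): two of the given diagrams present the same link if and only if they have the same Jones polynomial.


grouping into links: {D1, D2, D3}
V(D1) = q - q^2 + 2q^3 - q^4 + q^5 - q^6  (w +2, c 14, <D> = -A^-18 + A^-14 - A^-10 + 2A^-6 - A^-2 + A^2)
D2 (bracket -A^-18 + A^-14 - A^-10 + 2A^-6 - A^-2 + A^2; 14 crossings at w = +2): V = q - q^2 + 2q^3 - q^4 + q^5 - q^6
V(D3) = q - q^2 + 2q^3 - q^4 + q^5 - q^6  (w +4, c 12, <D> = -A^-12 + A^-8 - A^-4 + 2 - A^4 + A^8)
key observation: one V(q) for all 3 diagrams — one class (guaranteed)


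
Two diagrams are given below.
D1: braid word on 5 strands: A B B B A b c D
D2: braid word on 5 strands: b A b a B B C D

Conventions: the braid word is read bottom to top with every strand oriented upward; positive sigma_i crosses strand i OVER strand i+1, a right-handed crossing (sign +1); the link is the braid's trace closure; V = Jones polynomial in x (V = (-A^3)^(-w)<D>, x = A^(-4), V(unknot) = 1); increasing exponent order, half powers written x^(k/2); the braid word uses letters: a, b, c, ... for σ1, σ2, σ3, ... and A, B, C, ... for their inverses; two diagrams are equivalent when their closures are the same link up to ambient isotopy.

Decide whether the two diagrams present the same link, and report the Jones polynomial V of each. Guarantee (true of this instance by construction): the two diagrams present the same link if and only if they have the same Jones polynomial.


equivalent: no
V(D1) = -x^-6 + x^-5 - x^-4 + 2x^-3 - x^-2 + x^-1  (w -4, c 8, <D> = A^-8 - A^-4 + 2 - A^4 + A^8 - A^12)
V(D2) = 1  (w -2, c 8, <D> = A^-6)
why: comparing 2 Jones polynomials yields 2 groups


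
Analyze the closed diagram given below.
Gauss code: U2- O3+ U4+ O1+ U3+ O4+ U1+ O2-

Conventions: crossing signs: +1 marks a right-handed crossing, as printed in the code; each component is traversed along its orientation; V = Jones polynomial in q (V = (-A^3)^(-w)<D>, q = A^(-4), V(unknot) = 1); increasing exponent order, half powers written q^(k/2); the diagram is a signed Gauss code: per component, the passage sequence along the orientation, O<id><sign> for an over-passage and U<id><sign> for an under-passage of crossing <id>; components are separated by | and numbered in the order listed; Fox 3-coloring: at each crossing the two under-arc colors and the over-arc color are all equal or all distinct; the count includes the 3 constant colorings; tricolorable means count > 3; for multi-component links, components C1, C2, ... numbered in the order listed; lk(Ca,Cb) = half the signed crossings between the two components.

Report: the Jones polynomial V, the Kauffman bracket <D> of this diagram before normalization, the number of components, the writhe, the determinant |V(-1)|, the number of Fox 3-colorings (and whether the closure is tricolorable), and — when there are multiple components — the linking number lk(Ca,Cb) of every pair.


Jones polynomial: V(q) = q + q^3 - q^4
<D> = -A^-10 + A^-6 + A^2; writhe +2
components 1, writhe +2 (4 crossings)
3-colorings: 9 of 3^4, det 3 — tricolorable
note: w = +2 shifts under R1 moves; the (-A^3)^(-2) factor cancels that in V


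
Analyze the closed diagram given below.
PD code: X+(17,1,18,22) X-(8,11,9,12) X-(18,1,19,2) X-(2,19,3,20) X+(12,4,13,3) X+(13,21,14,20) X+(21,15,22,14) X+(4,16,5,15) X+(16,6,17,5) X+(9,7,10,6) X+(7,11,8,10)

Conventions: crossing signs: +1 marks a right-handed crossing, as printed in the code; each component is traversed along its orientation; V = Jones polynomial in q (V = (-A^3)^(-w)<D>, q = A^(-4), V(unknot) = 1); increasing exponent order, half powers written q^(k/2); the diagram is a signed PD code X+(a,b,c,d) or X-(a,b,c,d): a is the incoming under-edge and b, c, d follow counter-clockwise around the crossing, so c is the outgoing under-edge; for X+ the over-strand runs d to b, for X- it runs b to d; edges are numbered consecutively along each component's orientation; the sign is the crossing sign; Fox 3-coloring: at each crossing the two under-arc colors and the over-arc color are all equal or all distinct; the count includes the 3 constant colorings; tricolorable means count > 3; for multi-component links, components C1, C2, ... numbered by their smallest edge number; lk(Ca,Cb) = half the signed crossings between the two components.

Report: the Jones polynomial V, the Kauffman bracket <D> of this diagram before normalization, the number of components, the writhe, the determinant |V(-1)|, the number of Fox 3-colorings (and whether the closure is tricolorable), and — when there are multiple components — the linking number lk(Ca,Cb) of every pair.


V = q - q^2 + 2q^3 - q^4 + q^5 - q^6
<D> = A^-9 - A^-5 + A^-1 - 2A^3 + A^7 - A^11 (w = +5)
1 component over 11 crossings, w = +5
3 Fox colorings among 3^11, |V(-1)| = 7: not tricolorable
why: V spans 5 powers of q: at least 5 crossings in any diagram


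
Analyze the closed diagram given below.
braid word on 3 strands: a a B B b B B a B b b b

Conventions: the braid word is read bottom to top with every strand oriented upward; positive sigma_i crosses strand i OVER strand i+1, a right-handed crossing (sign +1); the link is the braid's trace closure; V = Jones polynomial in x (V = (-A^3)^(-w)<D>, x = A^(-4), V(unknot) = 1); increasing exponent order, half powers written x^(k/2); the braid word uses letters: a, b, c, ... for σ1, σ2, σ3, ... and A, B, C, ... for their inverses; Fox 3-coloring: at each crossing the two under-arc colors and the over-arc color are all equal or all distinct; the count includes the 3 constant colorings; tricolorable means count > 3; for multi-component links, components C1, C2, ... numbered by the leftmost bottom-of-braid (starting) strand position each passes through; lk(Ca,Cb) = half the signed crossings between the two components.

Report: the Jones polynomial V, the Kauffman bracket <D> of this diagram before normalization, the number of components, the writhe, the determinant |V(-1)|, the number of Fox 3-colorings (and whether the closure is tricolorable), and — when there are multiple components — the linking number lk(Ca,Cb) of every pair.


V(x) = -x^-1 + 2 - x + 2x^2 - x^3 + x^4 - x^5
bracket: -A^-14 + A^-10 - A^-6 + 2A^-2 - A^2 + 2A^6 - A^10, w = +2
1 component, writhe +2, over 12 crossings
det 9, colorings 9 of 3^12 — tricolorable
observation: V spans 6 powers of x: at least 6 crossings in any diagram


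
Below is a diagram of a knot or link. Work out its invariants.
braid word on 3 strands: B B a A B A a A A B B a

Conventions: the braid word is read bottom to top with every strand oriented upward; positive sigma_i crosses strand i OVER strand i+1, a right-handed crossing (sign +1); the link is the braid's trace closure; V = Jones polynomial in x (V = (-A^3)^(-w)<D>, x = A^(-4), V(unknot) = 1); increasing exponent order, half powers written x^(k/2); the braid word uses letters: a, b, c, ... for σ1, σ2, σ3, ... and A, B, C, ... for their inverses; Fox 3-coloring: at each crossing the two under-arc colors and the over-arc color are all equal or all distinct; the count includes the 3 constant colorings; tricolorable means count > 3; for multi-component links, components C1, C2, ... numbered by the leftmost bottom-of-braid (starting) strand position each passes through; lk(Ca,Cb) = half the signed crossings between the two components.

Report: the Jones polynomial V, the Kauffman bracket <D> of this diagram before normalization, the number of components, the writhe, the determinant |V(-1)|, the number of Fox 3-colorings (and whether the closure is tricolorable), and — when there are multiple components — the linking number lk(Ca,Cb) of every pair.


Jones polynomial: V(x) = -x^-9 + 2x^-8 - 3x^-7 + 3x^-6 - 3x^-5 + 3x^-4 - x^-3 + x^-2
<D> = A^-10 - A^-6 + 3A^-2 - 3A^2 + 3A^6 - 3A^10 + 2A^14 - A^18; writhe -6
components 1, writhe -6 (12 crossings)
3-colorings: 3 of 3^12, det 17 — not tricolorable
note: w = -6 shifts under R1 moves; the (-A^3)^(6) factor cancels that in V


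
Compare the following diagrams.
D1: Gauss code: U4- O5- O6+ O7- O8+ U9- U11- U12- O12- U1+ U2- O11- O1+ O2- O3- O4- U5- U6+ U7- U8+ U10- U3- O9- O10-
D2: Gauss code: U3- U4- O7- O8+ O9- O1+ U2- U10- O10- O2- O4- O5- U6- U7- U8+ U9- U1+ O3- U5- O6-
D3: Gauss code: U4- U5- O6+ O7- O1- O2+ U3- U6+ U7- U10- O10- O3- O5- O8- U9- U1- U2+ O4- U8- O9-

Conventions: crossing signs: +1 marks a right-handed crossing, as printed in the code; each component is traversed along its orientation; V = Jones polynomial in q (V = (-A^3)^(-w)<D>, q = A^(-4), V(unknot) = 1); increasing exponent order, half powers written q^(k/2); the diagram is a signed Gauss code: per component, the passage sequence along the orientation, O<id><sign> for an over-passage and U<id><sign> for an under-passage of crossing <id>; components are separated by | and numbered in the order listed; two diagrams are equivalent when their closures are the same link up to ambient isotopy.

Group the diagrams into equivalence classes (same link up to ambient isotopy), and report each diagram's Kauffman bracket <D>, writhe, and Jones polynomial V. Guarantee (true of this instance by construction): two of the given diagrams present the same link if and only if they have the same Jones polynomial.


grouping into links: {D1, D2, D3}
V(D1) = -q^-4 + q^-3 + q^-1  (w -6, c 12, <D> = A^-14 + A^-6 - A^-2)
V(D2) = -q^-4 + q^-3 + q^-1  (w -6, c 10, <D> = A^-14 + A^-6 - A^-2)
V(D3) = -q^-4 + q^-3 + q^-1  [10 crossings, <D> = A^-14 + A^-6 - A^-2, w = -6]
why: one V(q) for all 3 diagrams — one class (guaranteed)


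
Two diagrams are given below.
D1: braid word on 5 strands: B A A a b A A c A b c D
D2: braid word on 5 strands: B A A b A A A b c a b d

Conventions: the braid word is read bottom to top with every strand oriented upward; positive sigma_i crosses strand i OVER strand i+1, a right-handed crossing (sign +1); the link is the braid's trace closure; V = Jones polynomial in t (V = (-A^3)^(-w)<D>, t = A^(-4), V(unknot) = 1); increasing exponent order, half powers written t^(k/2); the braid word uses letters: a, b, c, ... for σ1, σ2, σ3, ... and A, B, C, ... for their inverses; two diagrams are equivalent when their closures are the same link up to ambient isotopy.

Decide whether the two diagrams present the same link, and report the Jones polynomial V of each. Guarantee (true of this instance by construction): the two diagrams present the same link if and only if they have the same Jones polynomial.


same link: yes
V(D1) = t^-5 - 2t^-4 + 2t^-3 - 2t^-2 + 2t^-1 - 1 + t  [12 crossings, <D> = A^-10 - A^-6 + 2A^-2 - 2A^2 + 2A^6 - 2A^10 + A^14, w = -2]
V(D2) = t^-5 - 2t^-4 + 2t^-3 - 2t^-2 + 2t^-1 - 1 + t  [12 crossings, <D> = A^-4 - 1 + 2A^4 - 2A^8 + 2A^12 - 2A^16 + A^20, w = 0]
insight: from 12 to 12 crossings by R-moves: one link, two diagrams


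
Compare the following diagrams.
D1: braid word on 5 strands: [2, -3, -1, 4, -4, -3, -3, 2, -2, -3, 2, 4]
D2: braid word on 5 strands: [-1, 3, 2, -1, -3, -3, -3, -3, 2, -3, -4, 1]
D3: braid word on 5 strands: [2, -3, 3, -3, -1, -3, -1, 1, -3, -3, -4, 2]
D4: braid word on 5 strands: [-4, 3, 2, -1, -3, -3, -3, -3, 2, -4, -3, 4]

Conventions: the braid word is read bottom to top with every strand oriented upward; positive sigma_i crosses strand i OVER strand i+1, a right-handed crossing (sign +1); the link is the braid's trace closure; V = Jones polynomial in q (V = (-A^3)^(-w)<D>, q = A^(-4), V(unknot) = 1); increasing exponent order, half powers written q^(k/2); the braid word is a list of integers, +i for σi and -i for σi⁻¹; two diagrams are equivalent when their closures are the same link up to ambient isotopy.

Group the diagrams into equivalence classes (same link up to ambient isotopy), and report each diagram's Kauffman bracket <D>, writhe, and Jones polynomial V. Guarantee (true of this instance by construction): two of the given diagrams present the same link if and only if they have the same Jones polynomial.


classes: {D1, D2, D3, D4}
V(D1) = q^-5 - q^-4 + 2q^-3 - q^-2 + 2q^-1 + q  [12 crossings, <D> = A^-10 + 2A^-2 - A^2 + 2A^6 - A^10 + A^14, w = -2]
V(D2) = q^-5 - q^-4 + 2q^-3 - q^-2 + 2q^-1 + q  (w -4, c 12, <D> = A^-16 + 2A^-8 - A^-4 + 2 - A^4 + A^8)
D3 (bracket A^-16 + 2A^-8 - A^-4 + 2 - A^4 + A^8; 12 crossings at w = -4): V = q^-5 - q^-4 + 2q^-3 - q^-2 + 2q^-1 + q
V(D4) = q^-5 - q^-4 + 2q^-3 - q^-2 + 2q^-1 + q  (w -4, c 12, <D> = A^-16 + 2A^-8 - A^-4 + 2 - A^4 + A^8)
note: all 4 diagrams share one V(q), hence one class


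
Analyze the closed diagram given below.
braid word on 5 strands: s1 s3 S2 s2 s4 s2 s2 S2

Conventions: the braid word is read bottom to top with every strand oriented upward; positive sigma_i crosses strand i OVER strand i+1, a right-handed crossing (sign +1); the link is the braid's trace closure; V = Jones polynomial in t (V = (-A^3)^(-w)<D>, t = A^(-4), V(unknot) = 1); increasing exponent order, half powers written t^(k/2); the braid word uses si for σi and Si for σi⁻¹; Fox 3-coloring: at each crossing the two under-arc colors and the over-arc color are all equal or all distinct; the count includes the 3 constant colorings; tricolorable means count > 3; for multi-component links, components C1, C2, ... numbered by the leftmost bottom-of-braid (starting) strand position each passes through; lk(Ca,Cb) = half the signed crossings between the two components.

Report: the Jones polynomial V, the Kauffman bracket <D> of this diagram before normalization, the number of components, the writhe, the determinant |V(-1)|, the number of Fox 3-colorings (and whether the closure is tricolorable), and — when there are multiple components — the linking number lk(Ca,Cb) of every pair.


V(t) = 1
bracket: A^12, w = +4
1 component, writhe +4, over 8 crossings
det 1, colorings 3 of 3^8 — not tricolorable
observation: the word shrinks to σ1 σ3 σ4 σ2 after cancelling
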